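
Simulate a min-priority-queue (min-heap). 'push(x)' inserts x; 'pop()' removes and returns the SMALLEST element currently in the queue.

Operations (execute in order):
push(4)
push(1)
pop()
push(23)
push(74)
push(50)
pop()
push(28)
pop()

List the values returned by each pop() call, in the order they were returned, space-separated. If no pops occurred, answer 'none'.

push(4): heap contents = [4]
push(1): heap contents = [1, 4]
pop() → 1: heap contents = [4]
push(23): heap contents = [4, 23]
push(74): heap contents = [4, 23, 74]
push(50): heap contents = [4, 23, 50, 74]
pop() → 4: heap contents = [23, 50, 74]
push(28): heap contents = [23, 28, 50, 74]
pop() → 23: heap contents = [28, 50, 74]

Answer: 1 4 23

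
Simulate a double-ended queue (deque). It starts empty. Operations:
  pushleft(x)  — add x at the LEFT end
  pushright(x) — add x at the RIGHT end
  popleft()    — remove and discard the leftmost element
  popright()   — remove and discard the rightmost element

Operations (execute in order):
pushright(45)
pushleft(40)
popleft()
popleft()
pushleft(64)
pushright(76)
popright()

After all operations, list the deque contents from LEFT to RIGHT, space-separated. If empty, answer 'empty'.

pushright(45): [45]
pushleft(40): [40, 45]
popleft(): [45]
popleft(): []
pushleft(64): [64]
pushright(76): [64, 76]
popright(): [64]

Answer: 64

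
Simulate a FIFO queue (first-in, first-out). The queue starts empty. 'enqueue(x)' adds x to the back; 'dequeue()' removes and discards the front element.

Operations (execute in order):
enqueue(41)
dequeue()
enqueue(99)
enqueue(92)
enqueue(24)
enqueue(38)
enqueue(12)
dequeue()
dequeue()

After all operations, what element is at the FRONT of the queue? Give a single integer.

enqueue(41): queue = [41]
dequeue(): queue = []
enqueue(99): queue = [99]
enqueue(92): queue = [99, 92]
enqueue(24): queue = [99, 92, 24]
enqueue(38): queue = [99, 92, 24, 38]
enqueue(12): queue = [99, 92, 24, 38, 12]
dequeue(): queue = [92, 24, 38, 12]
dequeue(): queue = [24, 38, 12]

Answer: 24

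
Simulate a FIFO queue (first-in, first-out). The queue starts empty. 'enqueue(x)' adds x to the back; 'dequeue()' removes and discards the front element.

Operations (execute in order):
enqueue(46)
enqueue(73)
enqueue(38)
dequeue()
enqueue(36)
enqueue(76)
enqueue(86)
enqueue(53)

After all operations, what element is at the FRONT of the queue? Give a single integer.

enqueue(46): queue = [46]
enqueue(73): queue = [46, 73]
enqueue(38): queue = [46, 73, 38]
dequeue(): queue = [73, 38]
enqueue(36): queue = [73, 38, 36]
enqueue(76): queue = [73, 38, 36, 76]
enqueue(86): queue = [73, 38, 36, 76, 86]
enqueue(53): queue = [73, 38, 36, 76, 86, 53]

Answer: 73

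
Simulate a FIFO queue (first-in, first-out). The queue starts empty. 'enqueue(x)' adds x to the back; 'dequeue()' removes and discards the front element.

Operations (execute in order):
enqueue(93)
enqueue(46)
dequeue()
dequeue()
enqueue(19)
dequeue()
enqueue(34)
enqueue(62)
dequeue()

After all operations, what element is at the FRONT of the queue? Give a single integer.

enqueue(93): queue = [93]
enqueue(46): queue = [93, 46]
dequeue(): queue = [46]
dequeue(): queue = []
enqueue(19): queue = [19]
dequeue(): queue = []
enqueue(34): queue = [34]
enqueue(62): queue = [34, 62]
dequeue(): queue = [62]

Answer: 62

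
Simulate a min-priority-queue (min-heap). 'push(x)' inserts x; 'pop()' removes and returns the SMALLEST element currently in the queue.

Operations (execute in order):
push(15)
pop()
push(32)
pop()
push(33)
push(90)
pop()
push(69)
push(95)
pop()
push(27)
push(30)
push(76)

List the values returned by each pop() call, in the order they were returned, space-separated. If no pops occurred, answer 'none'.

push(15): heap contents = [15]
pop() → 15: heap contents = []
push(32): heap contents = [32]
pop() → 32: heap contents = []
push(33): heap contents = [33]
push(90): heap contents = [33, 90]
pop() → 33: heap contents = [90]
push(69): heap contents = [69, 90]
push(95): heap contents = [69, 90, 95]
pop() → 69: heap contents = [90, 95]
push(27): heap contents = [27, 90, 95]
push(30): heap contents = [27, 30, 90, 95]
push(76): heap contents = [27, 30, 76, 90, 95]

Answer: 15 32 33 69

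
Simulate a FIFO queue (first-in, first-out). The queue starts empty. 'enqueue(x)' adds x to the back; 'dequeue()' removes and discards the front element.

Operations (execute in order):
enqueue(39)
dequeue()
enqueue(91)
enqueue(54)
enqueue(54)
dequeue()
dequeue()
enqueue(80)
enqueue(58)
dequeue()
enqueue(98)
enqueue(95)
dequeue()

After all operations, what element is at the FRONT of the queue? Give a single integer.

enqueue(39): queue = [39]
dequeue(): queue = []
enqueue(91): queue = [91]
enqueue(54): queue = [91, 54]
enqueue(54): queue = [91, 54, 54]
dequeue(): queue = [54, 54]
dequeue(): queue = [54]
enqueue(80): queue = [54, 80]
enqueue(58): queue = [54, 80, 58]
dequeue(): queue = [80, 58]
enqueue(98): queue = [80, 58, 98]
enqueue(95): queue = [80, 58, 98, 95]
dequeue(): queue = [58, 98, 95]

Answer: 58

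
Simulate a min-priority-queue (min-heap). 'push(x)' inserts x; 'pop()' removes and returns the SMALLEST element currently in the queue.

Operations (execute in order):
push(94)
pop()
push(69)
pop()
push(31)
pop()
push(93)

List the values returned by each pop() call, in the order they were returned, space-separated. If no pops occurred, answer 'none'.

Answer: 94 69 31

Derivation:
push(94): heap contents = [94]
pop() → 94: heap contents = []
push(69): heap contents = [69]
pop() → 69: heap contents = []
push(31): heap contents = [31]
pop() → 31: heap contents = []
push(93): heap contents = [93]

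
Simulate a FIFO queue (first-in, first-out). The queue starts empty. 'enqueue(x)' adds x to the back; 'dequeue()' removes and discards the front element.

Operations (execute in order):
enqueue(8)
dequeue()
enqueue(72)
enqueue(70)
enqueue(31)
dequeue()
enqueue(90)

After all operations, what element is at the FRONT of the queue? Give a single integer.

enqueue(8): queue = [8]
dequeue(): queue = []
enqueue(72): queue = [72]
enqueue(70): queue = [72, 70]
enqueue(31): queue = [72, 70, 31]
dequeue(): queue = [70, 31]
enqueue(90): queue = [70, 31, 90]

Answer: 70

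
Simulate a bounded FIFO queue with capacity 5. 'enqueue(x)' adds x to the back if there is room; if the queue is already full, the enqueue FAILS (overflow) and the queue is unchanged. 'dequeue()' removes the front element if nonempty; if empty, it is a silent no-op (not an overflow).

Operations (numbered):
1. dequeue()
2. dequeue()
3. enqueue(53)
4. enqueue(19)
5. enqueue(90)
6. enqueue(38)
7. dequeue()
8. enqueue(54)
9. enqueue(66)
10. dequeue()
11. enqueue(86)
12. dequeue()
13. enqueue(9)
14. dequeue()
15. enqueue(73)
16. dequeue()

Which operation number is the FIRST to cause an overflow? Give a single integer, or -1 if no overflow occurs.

1. dequeue(): empty, no-op, size=0
2. dequeue(): empty, no-op, size=0
3. enqueue(53): size=1
4. enqueue(19): size=2
5. enqueue(90): size=3
6. enqueue(38): size=4
7. dequeue(): size=3
8. enqueue(54): size=4
9. enqueue(66): size=5
10. dequeue(): size=4
11. enqueue(86): size=5
12. dequeue(): size=4
13. enqueue(9): size=5
14. dequeue(): size=4
15. enqueue(73): size=5
16. dequeue(): size=4

Answer: -1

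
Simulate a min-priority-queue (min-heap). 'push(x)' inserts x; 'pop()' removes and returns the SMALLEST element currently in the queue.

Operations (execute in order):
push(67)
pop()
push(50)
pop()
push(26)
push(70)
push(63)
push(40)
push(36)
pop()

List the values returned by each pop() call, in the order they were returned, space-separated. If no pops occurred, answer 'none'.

Answer: 67 50 26

Derivation:
push(67): heap contents = [67]
pop() → 67: heap contents = []
push(50): heap contents = [50]
pop() → 50: heap contents = []
push(26): heap contents = [26]
push(70): heap contents = [26, 70]
push(63): heap contents = [26, 63, 70]
push(40): heap contents = [26, 40, 63, 70]
push(36): heap contents = [26, 36, 40, 63, 70]
pop() → 26: heap contents = [36, 40, 63, 70]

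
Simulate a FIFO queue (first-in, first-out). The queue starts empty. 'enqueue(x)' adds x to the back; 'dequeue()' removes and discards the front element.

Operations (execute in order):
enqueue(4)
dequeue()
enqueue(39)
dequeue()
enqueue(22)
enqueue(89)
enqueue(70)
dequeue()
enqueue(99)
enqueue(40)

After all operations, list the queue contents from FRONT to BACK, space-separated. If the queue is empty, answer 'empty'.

enqueue(4): [4]
dequeue(): []
enqueue(39): [39]
dequeue(): []
enqueue(22): [22]
enqueue(89): [22, 89]
enqueue(70): [22, 89, 70]
dequeue(): [89, 70]
enqueue(99): [89, 70, 99]
enqueue(40): [89, 70, 99, 40]

Answer: 89 70 99 40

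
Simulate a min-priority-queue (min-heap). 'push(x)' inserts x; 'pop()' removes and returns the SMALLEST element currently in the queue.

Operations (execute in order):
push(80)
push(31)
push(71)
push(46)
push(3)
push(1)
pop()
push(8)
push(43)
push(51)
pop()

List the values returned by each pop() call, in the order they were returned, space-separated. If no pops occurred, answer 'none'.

push(80): heap contents = [80]
push(31): heap contents = [31, 80]
push(71): heap contents = [31, 71, 80]
push(46): heap contents = [31, 46, 71, 80]
push(3): heap contents = [3, 31, 46, 71, 80]
push(1): heap contents = [1, 3, 31, 46, 71, 80]
pop() → 1: heap contents = [3, 31, 46, 71, 80]
push(8): heap contents = [3, 8, 31, 46, 71, 80]
push(43): heap contents = [3, 8, 31, 43, 46, 71, 80]
push(51): heap contents = [3, 8, 31, 43, 46, 51, 71, 80]
pop() → 3: heap contents = [8, 31, 43, 46, 51, 71, 80]

Answer: 1 3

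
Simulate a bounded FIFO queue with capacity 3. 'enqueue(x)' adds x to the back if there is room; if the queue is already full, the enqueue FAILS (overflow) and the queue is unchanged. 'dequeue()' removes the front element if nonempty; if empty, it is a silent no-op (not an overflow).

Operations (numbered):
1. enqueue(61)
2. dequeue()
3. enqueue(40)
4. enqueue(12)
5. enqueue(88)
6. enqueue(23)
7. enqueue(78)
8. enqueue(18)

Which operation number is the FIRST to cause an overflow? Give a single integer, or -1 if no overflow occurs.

1. enqueue(61): size=1
2. dequeue(): size=0
3. enqueue(40): size=1
4. enqueue(12): size=2
5. enqueue(88): size=3
6. enqueue(23): size=3=cap → OVERFLOW (fail)
7. enqueue(78): size=3=cap → OVERFLOW (fail)
8. enqueue(18): size=3=cap → OVERFLOW (fail)

Answer: 6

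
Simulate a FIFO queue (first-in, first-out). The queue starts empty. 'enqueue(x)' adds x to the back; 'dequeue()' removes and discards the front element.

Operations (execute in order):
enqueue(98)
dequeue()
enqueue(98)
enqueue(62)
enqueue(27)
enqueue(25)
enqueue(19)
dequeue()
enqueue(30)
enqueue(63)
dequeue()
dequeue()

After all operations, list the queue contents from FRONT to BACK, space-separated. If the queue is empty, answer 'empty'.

Answer: 25 19 30 63

Derivation:
enqueue(98): [98]
dequeue(): []
enqueue(98): [98]
enqueue(62): [98, 62]
enqueue(27): [98, 62, 27]
enqueue(25): [98, 62, 27, 25]
enqueue(19): [98, 62, 27, 25, 19]
dequeue(): [62, 27, 25, 19]
enqueue(30): [62, 27, 25, 19, 30]
enqueue(63): [62, 27, 25, 19, 30, 63]
dequeue(): [27, 25, 19, 30, 63]
dequeue(): [25, 19, 30, 63]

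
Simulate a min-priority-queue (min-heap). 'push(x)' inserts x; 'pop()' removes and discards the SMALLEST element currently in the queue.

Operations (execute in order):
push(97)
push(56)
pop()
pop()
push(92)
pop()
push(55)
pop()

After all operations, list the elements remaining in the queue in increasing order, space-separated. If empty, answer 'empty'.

push(97): heap contents = [97]
push(56): heap contents = [56, 97]
pop() → 56: heap contents = [97]
pop() → 97: heap contents = []
push(92): heap contents = [92]
pop() → 92: heap contents = []
push(55): heap contents = [55]
pop() → 55: heap contents = []

Answer: empty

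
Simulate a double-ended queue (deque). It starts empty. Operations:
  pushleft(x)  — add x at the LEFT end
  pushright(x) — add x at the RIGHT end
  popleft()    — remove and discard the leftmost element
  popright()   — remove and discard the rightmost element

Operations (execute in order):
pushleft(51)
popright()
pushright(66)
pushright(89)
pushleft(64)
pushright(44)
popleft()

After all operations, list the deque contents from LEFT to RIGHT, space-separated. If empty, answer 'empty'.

pushleft(51): [51]
popright(): []
pushright(66): [66]
pushright(89): [66, 89]
pushleft(64): [64, 66, 89]
pushright(44): [64, 66, 89, 44]
popleft(): [66, 89, 44]

Answer: 66 89 44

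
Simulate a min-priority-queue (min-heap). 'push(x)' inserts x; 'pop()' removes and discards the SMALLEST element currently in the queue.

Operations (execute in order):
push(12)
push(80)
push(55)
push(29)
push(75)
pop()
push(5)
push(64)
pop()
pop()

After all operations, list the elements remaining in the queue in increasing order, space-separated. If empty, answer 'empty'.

push(12): heap contents = [12]
push(80): heap contents = [12, 80]
push(55): heap contents = [12, 55, 80]
push(29): heap contents = [12, 29, 55, 80]
push(75): heap contents = [12, 29, 55, 75, 80]
pop() → 12: heap contents = [29, 55, 75, 80]
push(5): heap contents = [5, 29, 55, 75, 80]
push(64): heap contents = [5, 29, 55, 64, 75, 80]
pop() → 5: heap contents = [29, 55, 64, 75, 80]
pop() → 29: heap contents = [55, 64, 75, 80]

Answer: 55 64 75 80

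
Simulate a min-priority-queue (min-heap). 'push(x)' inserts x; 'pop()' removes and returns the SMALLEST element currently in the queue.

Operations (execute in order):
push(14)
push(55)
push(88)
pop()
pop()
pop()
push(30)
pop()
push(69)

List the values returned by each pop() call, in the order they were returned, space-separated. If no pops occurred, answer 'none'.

push(14): heap contents = [14]
push(55): heap contents = [14, 55]
push(88): heap contents = [14, 55, 88]
pop() → 14: heap contents = [55, 88]
pop() → 55: heap contents = [88]
pop() → 88: heap contents = []
push(30): heap contents = [30]
pop() → 30: heap contents = []
push(69): heap contents = [69]

Answer: 14 55 88 30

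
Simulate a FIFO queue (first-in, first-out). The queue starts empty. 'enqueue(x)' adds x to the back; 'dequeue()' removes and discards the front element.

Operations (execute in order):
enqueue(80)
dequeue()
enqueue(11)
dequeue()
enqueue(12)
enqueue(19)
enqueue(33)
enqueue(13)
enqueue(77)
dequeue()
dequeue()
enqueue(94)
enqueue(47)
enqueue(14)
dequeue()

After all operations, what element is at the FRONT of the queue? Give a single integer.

Answer: 13

Derivation:
enqueue(80): queue = [80]
dequeue(): queue = []
enqueue(11): queue = [11]
dequeue(): queue = []
enqueue(12): queue = [12]
enqueue(19): queue = [12, 19]
enqueue(33): queue = [12, 19, 33]
enqueue(13): queue = [12, 19, 33, 13]
enqueue(77): queue = [12, 19, 33, 13, 77]
dequeue(): queue = [19, 33, 13, 77]
dequeue(): queue = [33, 13, 77]
enqueue(94): queue = [33, 13, 77, 94]
enqueue(47): queue = [33, 13, 77, 94, 47]
enqueue(14): queue = [33, 13, 77, 94, 47, 14]
dequeue(): queue = [13, 77, 94, 47, 14]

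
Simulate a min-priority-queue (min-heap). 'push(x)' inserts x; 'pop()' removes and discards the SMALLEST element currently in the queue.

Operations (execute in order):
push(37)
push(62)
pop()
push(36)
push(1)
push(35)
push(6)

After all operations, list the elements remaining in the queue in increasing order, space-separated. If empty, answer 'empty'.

Answer: 1 6 35 36 62

Derivation:
push(37): heap contents = [37]
push(62): heap contents = [37, 62]
pop() → 37: heap contents = [62]
push(36): heap contents = [36, 62]
push(1): heap contents = [1, 36, 62]
push(35): heap contents = [1, 35, 36, 62]
push(6): heap contents = [1, 6, 35, 36, 62]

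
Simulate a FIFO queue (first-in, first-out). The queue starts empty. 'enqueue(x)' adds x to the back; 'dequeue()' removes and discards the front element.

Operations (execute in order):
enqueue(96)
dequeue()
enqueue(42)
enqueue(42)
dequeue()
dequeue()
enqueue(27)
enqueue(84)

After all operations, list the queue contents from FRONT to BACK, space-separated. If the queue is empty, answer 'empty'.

enqueue(96): [96]
dequeue(): []
enqueue(42): [42]
enqueue(42): [42, 42]
dequeue(): [42]
dequeue(): []
enqueue(27): [27]
enqueue(84): [27, 84]

Answer: 27 84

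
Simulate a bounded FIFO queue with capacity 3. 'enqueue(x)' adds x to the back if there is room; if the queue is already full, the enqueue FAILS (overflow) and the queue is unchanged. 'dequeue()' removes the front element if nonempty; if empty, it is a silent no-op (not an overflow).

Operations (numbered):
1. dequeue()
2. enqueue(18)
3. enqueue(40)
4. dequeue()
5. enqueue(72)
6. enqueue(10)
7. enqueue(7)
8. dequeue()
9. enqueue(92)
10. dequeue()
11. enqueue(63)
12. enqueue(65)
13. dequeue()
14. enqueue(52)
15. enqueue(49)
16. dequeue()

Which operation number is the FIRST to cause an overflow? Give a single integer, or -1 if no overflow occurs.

Answer: 7

Derivation:
1. dequeue(): empty, no-op, size=0
2. enqueue(18): size=1
3. enqueue(40): size=2
4. dequeue(): size=1
5. enqueue(72): size=2
6. enqueue(10): size=3
7. enqueue(7): size=3=cap → OVERFLOW (fail)
8. dequeue(): size=2
9. enqueue(92): size=3
10. dequeue(): size=2
11. enqueue(63): size=3
12. enqueue(65): size=3=cap → OVERFLOW (fail)
13. dequeue(): size=2
14. enqueue(52): size=3
15. enqueue(49): size=3=cap → OVERFLOW (fail)
16. dequeue(): size=2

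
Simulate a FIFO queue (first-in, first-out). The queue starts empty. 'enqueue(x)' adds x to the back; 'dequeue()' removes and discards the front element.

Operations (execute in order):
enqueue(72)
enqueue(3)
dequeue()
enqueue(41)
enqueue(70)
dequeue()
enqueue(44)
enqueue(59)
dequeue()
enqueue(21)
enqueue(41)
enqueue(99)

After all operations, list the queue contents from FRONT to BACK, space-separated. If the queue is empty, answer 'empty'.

enqueue(72): [72]
enqueue(3): [72, 3]
dequeue(): [3]
enqueue(41): [3, 41]
enqueue(70): [3, 41, 70]
dequeue(): [41, 70]
enqueue(44): [41, 70, 44]
enqueue(59): [41, 70, 44, 59]
dequeue(): [70, 44, 59]
enqueue(21): [70, 44, 59, 21]
enqueue(41): [70, 44, 59, 21, 41]
enqueue(99): [70, 44, 59, 21, 41, 99]

Answer: 70 44 59 21 41 99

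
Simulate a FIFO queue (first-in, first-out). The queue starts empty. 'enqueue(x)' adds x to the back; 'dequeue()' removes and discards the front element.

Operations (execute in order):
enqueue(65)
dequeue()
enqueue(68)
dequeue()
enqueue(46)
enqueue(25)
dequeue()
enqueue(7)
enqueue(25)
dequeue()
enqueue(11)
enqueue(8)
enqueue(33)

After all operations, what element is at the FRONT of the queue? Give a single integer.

enqueue(65): queue = [65]
dequeue(): queue = []
enqueue(68): queue = [68]
dequeue(): queue = []
enqueue(46): queue = [46]
enqueue(25): queue = [46, 25]
dequeue(): queue = [25]
enqueue(7): queue = [25, 7]
enqueue(25): queue = [25, 7, 25]
dequeue(): queue = [7, 25]
enqueue(11): queue = [7, 25, 11]
enqueue(8): queue = [7, 25, 11, 8]
enqueue(33): queue = [7, 25, 11, 8, 33]

Answer: 7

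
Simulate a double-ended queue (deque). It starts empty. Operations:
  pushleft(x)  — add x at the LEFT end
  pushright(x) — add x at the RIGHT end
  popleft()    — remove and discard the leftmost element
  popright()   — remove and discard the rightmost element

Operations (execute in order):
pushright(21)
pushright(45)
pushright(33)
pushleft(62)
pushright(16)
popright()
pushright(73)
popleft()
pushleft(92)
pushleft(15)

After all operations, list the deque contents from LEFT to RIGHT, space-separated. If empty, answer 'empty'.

pushright(21): [21]
pushright(45): [21, 45]
pushright(33): [21, 45, 33]
pushleft(62): [62, 21, 45, 33]
pushright(16): [62, 21, 45, 33, 16]
popright(): [62, 21, 45, 33]
pushright(73): [62, 21, 45, 33, 73]
popleft(): [21, 45, 33, 73]
pushleft(92): [92, 21, 45, 33, 73]
pushleft(15): [15, 92, 21, 45, 33, 73]

Answer: 15 92 21 45 33 73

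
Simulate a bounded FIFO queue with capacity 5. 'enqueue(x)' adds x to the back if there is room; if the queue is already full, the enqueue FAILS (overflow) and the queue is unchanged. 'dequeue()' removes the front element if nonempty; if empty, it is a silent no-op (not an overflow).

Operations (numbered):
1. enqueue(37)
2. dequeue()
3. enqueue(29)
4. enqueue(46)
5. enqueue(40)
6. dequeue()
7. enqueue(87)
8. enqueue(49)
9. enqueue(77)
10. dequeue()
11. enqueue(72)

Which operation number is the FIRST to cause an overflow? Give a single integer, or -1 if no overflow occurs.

Answer: -1

Derivation:
1. enqueue(37): size=1
2. dequeue(): size=0
3. enqueue(29): size=1
4. enqueue(46): size=2
5. enqueue(40): size=3
6. dequeue(): size=2
7. enqueue(87): size=3
8. enqueue(49): size=4
9. enqueue(77): size=5
10. dequeue(): size=4
11. enqueue(72): size=5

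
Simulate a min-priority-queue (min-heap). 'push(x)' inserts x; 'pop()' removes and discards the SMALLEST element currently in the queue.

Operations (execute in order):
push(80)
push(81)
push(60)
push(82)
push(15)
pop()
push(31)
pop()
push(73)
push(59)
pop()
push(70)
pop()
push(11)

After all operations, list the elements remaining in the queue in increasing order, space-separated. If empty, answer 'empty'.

Answer: 11 70 73 80 81 82

Derivation:
push(80): heap contents = [80]
push(81): heap contents = [80, 81]
push(60): heap contents = [60, 80, 81]
push(82): heap contents = [60, 80, 81, 82]
push(15): heap contents = [15, 60, 80, 81, 82]
pop() → 15: heap contents = [60, 80, 81, 82]
push(31): heap contents = [31, 60, 80, 81, 82]
pop() → 31: heap contents = [60, 80, 81, 82]
push(73): heap contents = [60, 73, 80, 81, 82]
push(59): heap contents = [59, 60, 73, 80, 81, 82]
pop() → 59: heap contents = [60, 73, 80, 81, 82]
push(70): heap contents = [60, 70, 73, 80, 81, 82]
pop() → 60: heap contents = [70, 73, 80, 81, 82]
push(11): heap contents = [11, 70, 73, 80, 81, 82]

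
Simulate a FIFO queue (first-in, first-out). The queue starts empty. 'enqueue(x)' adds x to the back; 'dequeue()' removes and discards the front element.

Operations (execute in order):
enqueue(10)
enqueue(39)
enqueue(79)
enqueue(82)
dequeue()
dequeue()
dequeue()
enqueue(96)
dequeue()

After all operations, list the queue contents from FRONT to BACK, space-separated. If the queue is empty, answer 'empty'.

Answer: 96

Derivation:
enqueue(10): [10]
enqueue(39): [10, 39]
enqueue(79): [10, 39, 79]
enqueue(82): [10, 39, 79, 82]
dequeue(): [39, 79, 82]
dequeue(): [79, 82]
dequeue(): [82]
enqueue(96): [82, 96]
dequeue(): [96]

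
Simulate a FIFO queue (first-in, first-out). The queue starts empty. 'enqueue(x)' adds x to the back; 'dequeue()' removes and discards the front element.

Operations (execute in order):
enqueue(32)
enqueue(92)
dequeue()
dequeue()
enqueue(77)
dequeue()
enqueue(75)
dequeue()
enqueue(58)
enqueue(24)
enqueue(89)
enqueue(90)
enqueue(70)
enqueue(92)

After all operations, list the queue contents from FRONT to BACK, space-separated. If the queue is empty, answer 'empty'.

enqueue(32): [32]
enqueue(92): [32, 92]
dequeue(): [92]
dequeue(): []
enqueue(77): [77]
dequeue(): []
enqueue(75): [75]
dequeue(): []
enqueue(58): [58]
enqueue(24): [58, 24]
enqueue(89): [58, 24, 89]
enqueue(90): [58, 24, 89, 90]
enqueue(70): [58, 24, 89, 90, 70]
enqueue(92): [58, 24, 89, 90, 70, 92]

Answer: 58 24 89 90 70 92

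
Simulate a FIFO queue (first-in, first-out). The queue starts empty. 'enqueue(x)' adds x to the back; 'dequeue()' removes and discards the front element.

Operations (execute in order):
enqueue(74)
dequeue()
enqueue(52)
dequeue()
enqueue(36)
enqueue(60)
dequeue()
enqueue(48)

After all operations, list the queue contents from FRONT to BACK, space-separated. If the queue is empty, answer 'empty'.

Answer: 60 48

Derivation:
enqueue(74): [74]
dequeue(): []
enqueue(52): [52]
dequeue(): []
enqueue(36): [36]
enqueue(60): [36, 60]
dequeue(): [60]
enqueue(48): [60, 48]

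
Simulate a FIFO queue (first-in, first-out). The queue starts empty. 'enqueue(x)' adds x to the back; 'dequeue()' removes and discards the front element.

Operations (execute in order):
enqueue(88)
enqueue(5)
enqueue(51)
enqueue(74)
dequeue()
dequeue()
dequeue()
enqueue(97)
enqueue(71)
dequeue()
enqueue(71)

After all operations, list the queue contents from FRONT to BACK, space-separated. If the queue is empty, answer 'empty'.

enqueue(88): [88]
enqueue(5): [88, 5]
enqueue(51): [88, 5, 51]
enqueue(74): [88, 5, 51, 74]
dequeue(): [5, 51, 74]
dequeue(): [51, 74]
dequeue(): [74]
enqueue(97): [74, 97]
enqueue(71): [74, 97, 71]
dequeue(): [97, 71]
enqueue(71): [97, 71, 71]

Answer: 97 71 71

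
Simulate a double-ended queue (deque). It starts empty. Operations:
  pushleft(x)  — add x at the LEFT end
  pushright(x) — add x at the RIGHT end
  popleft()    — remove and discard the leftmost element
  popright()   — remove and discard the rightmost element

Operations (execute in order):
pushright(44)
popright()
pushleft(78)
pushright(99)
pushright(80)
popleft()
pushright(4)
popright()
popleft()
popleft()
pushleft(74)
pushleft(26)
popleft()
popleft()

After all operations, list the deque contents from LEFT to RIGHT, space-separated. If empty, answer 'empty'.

Answer: empty

Derivation:
pushright(44): [44]
popright(): []
pushleft(78): [78]
pushright(99): [78, 99]
pushright(80): [78, 99, 80]
popleft(): [99, 80]
pushright(4): [99, 80, 4]
popright(): [99, 80]
popleft(): [80]
popleft(): []
pushleft(74): [74]
pushleft(26): [26, 74]
popleft(): [74]
popleft(): []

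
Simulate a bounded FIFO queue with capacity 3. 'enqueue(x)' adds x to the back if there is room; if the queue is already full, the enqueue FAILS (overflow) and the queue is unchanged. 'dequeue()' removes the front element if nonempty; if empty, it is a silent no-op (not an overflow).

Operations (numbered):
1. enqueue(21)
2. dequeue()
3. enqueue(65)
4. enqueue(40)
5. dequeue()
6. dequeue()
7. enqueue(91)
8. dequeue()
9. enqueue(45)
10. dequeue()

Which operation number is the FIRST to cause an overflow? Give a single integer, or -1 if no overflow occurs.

Answer: -1

Derivation:
1. enqueue(21): size=1
2. dequeue(): size=0
3. enqueue(65): size=1
4. enqueue(40): size=2
5. dequeue(): size=1
6. dequeue(): size=0
7. enqueue(91): size=1
8. dequeue(): size=0
9. enqueue(45): size=1
10. dequeue(): size=0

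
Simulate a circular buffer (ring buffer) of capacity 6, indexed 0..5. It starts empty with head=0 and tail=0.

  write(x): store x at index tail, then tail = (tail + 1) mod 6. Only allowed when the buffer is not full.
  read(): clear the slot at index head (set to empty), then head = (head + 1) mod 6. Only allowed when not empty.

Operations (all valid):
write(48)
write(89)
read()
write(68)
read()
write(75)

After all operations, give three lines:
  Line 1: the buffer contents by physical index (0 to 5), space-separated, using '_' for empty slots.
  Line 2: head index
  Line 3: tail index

write(48): buf=[48 _ _ _ _ _], head=0, tail=1, size=1
write(89): buf=[48 89 _ _ _ _], head=0, tail=2, size=2
read(): buf=[_ 89 _ _ _ _], head=1, tail=2, size=1
write(68): buf=[_ 89 68 _ _ _], head=1, tail=3, size=2
read(): buf=[_ _ 68 _ _ _], head=2, tail=3, size=1
write(75): buf=[_ _ 68 75 _ _], head=2, tail=4, size=2

Answer: _ _ 68 75 _ _
2
4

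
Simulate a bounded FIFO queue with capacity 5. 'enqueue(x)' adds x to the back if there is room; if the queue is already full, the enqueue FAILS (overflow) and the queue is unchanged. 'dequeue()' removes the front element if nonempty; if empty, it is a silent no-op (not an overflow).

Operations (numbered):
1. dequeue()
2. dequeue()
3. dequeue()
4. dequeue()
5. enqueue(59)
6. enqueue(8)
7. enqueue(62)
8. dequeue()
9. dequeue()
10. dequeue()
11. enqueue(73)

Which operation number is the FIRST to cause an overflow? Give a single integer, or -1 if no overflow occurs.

Answer: -1

Derivation:
1. dequeue(): empty, no-op, size=0
2. dequeue(): empty, no-op, size=0
3. dequeue(): empty, no-op, size=0
4. dequeue(): empty, no-op, size=0
5. enqueue(59): size=1
6. enqueue(8): size=2
7. enqueue(62): size=3
8. dequeue(): size=2
9. dequeue(): size=1
10. dequeue(): size=0
11. enqueue(73): size=1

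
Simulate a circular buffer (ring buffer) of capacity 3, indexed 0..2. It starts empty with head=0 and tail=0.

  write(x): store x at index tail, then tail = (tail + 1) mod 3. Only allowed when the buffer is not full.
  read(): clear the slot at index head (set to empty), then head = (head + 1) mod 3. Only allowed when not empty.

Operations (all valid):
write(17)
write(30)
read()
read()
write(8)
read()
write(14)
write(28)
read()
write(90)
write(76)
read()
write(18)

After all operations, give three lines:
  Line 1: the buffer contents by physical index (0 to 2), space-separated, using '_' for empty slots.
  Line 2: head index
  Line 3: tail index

Answer: 76 18 90
2
2

Derivation:
write(17): buf=[17 _ _], head=0, tail=1, size=1
write(30): buf=[17 30 _], head=0, tail=2, size=2
read(): buf=[_ 30 _], head=1, tail=2, size=1
read(): buf=[_ _ _], head=2, tail=2, size=0
write(8): buf=[_ _ 8], head=2, tail=0, size=1
read(): buf=[_ _ _], head=0, tail=0, size=0
write(14): buf=[14 _ _], head=0, tail=1, size=1
write(28): buf=[14 28 _], head=0, tail=2, size=2
read(): buf=[_ 28 _], head=1, tail=2, size=1
write(90): buf=[_ 28 90], head=1, tail=0, size=2
write(76): buf=[76 28 90], head=1, tail=1, size=3
read(): buf=[76 _ 90], head=2, tail=1, size=2
write(18): buf=[76 18 90], head=2, tail=2, size=3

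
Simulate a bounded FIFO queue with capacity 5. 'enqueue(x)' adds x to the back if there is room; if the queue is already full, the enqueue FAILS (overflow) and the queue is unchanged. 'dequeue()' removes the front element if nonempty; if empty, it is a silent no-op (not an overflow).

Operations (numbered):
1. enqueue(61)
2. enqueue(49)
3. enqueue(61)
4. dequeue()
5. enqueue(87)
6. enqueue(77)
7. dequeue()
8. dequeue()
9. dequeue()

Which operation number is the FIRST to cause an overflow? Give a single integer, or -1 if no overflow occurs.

Answer: -1

Derivation:
1. enqueue(61): size=1
2. enqueue(49): size=2
3. enqueue(61): size=3
4. dequeue(): size=2
5. enqueue(87): size=3
6. enqueue(77): size=4
7. dequeue(): size=3
8. dequeue(): size=2
9. dequeue(): size=1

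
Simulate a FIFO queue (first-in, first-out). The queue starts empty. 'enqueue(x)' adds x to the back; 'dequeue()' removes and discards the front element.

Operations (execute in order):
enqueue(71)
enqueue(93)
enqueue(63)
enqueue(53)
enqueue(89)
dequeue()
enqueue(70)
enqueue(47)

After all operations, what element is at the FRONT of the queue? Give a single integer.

Answer: 93

Derivation:
enqueue(71): queue = [71]
enqueue(93): queue = [71, 93]
enqueue(63): queue = [71, 93, 63]
enqueue(53): queue = [71, 93, 63, 53]
enqueue(89): queue = [71, 93, 63, 53, 89]
dequeue(): queue = [93, 63, 53, 89]
enqueue(70): queue = [93, 63, 53, 89, 70]
enqueue(47): queue = [93, 63, 53, 89, 70, 47]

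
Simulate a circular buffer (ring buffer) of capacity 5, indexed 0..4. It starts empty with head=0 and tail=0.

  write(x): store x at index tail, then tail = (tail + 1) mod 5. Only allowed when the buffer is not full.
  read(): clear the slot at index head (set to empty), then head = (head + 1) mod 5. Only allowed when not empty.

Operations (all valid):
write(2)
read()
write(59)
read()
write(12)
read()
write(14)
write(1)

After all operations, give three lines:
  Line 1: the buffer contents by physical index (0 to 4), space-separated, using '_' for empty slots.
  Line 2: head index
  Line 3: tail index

write(2): buf=[2 _ _ _ _], head=0, tail=1, size=1
read(): buf=[_ _ _ _ _], head=1, tail=1, size=0
write(59): buf=[_ 59 _ _ _], head=1, tail=2, size=1
read(): buf=[_ _ _ _ _], head=2, tail=2, size=0
write(12): buf=[_ _ 12 _ _], head=2, tail=3, size=1
read(): buf=[_ _ _ _ _], head=3, tail=3, size=0
write(14): buf=[_ _ _ 14 _], head=3, tail=4, size=1
write(1): buf=[_ _ _ 14 1], head=3, tail=0, size=2

Answer: _ _ _ 14 1
3
0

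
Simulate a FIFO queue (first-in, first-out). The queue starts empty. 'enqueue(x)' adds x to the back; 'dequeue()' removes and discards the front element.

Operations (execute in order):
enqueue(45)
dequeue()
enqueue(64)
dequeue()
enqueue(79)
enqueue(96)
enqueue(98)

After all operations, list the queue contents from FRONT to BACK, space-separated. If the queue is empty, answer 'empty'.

enqueue(45): [45]
dequeue(): []
enqueue(64): [64]
dequeue(): []
enqueue(79): [79]
enqueue(96): [79, 96]
enqueue(98): [79, 96, 98]

Answer: 79 96 98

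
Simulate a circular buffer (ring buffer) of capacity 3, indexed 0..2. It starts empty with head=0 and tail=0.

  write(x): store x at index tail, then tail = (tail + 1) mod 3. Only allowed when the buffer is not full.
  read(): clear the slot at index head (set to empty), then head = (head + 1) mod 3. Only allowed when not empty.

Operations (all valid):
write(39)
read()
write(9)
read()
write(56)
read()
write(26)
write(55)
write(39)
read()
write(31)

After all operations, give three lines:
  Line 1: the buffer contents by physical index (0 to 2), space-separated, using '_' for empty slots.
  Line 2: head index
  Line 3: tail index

write(39): buf=[39 _ _], head=0, tail=1, size=1
read(): buf=[_ _ _], head=1, tail=1, size=0
write(9): buf=[_ 9 _], head=1, tail=2, size=1
read(): buf=[_ _ _], head=2, tail=2, size=0
write(56): buf=[_ _ 56], head=2, tail=0, size=1
read(): buf=[_ _ _], head=0, tail=0, size=0
write(26): buf=[26 _ _], head=0, tail=1, size=1
write(55): buf=[26 55 _], head=0, tail=2, size=2
write(39): buf=[26 55 39], head=0, tail=0, size=3
read(): buf=[_ 55 39], head=1, tail=0, size=2
write(31): buf=[31 55 39], head=1, tail=1, size=3

Answer: 31 55 39
1
1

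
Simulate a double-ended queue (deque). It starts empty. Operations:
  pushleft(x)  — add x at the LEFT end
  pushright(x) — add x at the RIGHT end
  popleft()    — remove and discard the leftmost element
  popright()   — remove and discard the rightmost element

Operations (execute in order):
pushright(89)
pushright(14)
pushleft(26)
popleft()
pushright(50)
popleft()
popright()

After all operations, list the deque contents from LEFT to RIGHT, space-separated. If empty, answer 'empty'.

Answer: 14

Derivation:
pushright(89): [89]
pushright(14): [89, 14]
pushleft(26): [26, 89, 14]
popleft(): [89, 14]
pushright(50): [89, 14, 50]
popleft(): [14, 50]
popright(): [14]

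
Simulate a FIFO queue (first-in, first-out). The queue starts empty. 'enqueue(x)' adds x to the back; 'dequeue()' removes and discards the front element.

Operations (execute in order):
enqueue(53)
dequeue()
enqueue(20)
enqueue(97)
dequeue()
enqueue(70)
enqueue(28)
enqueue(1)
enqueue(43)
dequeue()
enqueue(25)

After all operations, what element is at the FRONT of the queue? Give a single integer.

enqueue(53): queue = [53]
dequeue(): queue = []
enqueue(20): queue = [20]
enqueue(97): queue = [20, 97]
dequeue(): queue = [97]
enqueue(70): queue = [97, 70]
enqueue(28): queue = [97, 70, 28]
enqueue(1): queue = [97, 70, 28, 1]
enqueue(43): queue = [97, 70, 28, 1, 43]
dequeue(): queue = [70, 28, 1, 43]
enqueue(25): queue = [70, 28, 1, 43, 25]

Answer: 70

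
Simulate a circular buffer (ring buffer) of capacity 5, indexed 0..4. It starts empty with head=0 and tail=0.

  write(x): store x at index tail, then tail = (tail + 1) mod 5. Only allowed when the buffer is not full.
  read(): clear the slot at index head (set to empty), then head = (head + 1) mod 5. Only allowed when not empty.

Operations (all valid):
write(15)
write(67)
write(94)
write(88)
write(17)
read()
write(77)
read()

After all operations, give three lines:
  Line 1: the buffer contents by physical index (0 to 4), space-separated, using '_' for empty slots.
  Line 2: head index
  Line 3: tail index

Answer: 77 _ 94 88 17
2
1

Derivation:
write(15): buf=[15 _ _ _ _], head=0, tail=1, size=1
write(67): buf=[15 67 _ _ _], head=0, tail=2, size=2
write(94): buf=[15 67 94 _ _], head=0, tail=3, size=3
write(88): buf=[15 67 94 88 _], head=0, tail=4, size=4
write(17): buf=[15 67 94 88 17], head=0, tail=0, size=5
read(): buf=[_ 67 94 88 17], head=1, tail=0, size=4
write(77): buf=[77 67 94 88 17], head=1, tail=1, size=5
read(): buf=[77 _ 94 88 17], head=2, tail=1, size=4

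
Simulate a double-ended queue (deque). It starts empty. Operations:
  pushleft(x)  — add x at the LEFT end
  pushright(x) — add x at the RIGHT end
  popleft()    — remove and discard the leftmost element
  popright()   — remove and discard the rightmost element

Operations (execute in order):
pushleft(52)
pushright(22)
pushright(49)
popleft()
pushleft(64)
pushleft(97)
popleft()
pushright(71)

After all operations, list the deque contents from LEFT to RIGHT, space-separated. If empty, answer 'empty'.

Answer: 64 22 49 71

Derivation:
pushleft(52): [52]
pushright(22): [52, 22]
pushright(49): [52, 22, 49]
popleft(): [22, 49]
pushleft(64): [64, 22, 49]
pushleft(97): [97, 64, 22, 49]
popleft(): [64, 22, 49]
pushright(71): [64, 22, 49, 71]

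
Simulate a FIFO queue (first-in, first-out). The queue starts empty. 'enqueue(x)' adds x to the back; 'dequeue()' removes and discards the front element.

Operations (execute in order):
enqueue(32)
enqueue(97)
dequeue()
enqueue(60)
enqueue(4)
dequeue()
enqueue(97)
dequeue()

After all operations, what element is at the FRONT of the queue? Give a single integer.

enqueue(32): queue = [32]
enqueue(97): queue = [32, 97]
dequeue(): queue = [97]
enqueue(60): queue = [97, 60]
enqueue(4): queue = [97, 60, 4]
dequeue(): queue = [60, 4]
enqueue(97): queue = [60, 4, 97]
dequeue(): queue = [4, 97]

Answer: 4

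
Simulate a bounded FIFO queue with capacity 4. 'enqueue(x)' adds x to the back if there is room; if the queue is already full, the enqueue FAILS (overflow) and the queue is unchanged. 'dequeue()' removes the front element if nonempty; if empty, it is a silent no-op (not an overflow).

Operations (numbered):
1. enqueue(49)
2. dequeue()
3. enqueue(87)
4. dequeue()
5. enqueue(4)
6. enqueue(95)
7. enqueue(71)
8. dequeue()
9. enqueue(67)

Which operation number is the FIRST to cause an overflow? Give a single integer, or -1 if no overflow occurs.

Answer: -1

Derivation:
1. enqueue(49): size=1
2. dequeue(): size=0
3. enqueue(87): size=1
4. dequeue(): size=0
5. enqueue(4): size=1
6. enqueue(95): size=2
7. enqueue(71): size=3
8. dequeue(): size=2
9. enqueue(67): size=3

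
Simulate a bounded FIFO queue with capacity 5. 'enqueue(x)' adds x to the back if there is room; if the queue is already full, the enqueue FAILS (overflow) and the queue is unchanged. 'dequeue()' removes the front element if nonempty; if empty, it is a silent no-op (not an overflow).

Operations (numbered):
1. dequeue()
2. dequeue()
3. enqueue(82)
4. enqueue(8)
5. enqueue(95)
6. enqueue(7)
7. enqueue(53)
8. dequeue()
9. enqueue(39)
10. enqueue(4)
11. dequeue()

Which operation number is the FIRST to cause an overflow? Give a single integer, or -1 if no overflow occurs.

1. dequeue(): empty, no-op, size=0
2. dequeue(): empty, no-op, size=0
3. enqueue(82): size=1
4. enqueue(8): size=2
5. enqueue(95): size=3
6. enqueue(7): size=4
7. enqueue(53): size=5
8. dequeue(): size=4
9. enqueue(39): size=5
10. enqueue(4): size=5=cap → OVERFLOW (fail)
11. dequeue(): size=4

Answer: 10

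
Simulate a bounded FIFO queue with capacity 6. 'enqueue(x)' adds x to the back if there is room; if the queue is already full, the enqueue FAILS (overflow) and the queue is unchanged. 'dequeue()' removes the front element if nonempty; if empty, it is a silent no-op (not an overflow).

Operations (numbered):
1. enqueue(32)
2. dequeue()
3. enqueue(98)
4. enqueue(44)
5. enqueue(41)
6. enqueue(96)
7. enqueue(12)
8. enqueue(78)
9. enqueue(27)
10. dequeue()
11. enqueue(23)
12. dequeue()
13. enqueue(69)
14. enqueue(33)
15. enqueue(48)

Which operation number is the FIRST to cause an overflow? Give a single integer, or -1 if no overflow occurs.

1. enqueue(32): size=1
2. dequeue(): size=0
3. enqueue(98): size=1
4. enqueue(44): size=2
5. enqueue(41): size=3
6. enqueue(96): size=4
7. enqueue(12): size=5
8. enqueue(78): size=6
9. enqueue(27): size=6=cap → OVERFLOW (fail)
10. dequeue(): size=5
11. enqueue(23): size=6
12. dequeue(): size=5
13. enqueue(69): size=6
14. enqueue(33): size=6=cap → OVERFLOW (fail)
15. enqueue(48): size=6=cap → OVERFLOW (fail)

Answer: 9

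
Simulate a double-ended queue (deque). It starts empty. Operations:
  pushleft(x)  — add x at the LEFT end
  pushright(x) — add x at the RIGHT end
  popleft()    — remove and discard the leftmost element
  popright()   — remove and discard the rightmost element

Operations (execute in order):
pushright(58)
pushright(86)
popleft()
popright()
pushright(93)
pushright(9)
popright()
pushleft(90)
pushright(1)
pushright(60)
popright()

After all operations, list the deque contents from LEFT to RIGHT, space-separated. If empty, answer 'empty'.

pushright(58): [58]
pushright(86): [58, 86]
popleft(): [86]
popright(): []
pushright(93): [93]
pushright(9): [93, 9]
popright(): [93]
pushleft(90): [90, 93]
pushright(1): [90, 93, 1]
pushright(60): [90, 93, 1, 60]
popright(): [90, 93, 1]

Answer: 90 93 1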